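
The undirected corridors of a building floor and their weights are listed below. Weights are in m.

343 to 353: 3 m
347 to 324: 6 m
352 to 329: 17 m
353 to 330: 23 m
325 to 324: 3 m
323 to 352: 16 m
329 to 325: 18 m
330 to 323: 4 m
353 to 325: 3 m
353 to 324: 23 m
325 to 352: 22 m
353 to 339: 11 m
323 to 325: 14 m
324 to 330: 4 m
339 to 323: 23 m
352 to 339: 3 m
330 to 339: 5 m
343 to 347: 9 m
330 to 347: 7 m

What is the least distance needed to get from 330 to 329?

Enumerating some paths:
330 → 324 → 325 → 329: 4+3+18 = 25
330 → 347 → 324 → 325 → 329: 7+6+3+18 = 34
Cheapest is 330 → 324 → 325 → 329 at 25 m.

25 m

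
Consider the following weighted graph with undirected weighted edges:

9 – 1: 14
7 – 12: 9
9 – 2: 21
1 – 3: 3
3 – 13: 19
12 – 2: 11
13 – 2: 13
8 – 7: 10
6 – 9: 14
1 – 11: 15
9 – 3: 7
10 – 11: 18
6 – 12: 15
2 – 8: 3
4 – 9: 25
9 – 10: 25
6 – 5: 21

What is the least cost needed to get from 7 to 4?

59

Running Dijkstra from 7:
7: 0
12: 9  (via 7)
8: 10  (via 7)
2: 13  (via 8)
6: 24  (via 12)
13: 26  (via 2)
9: 34  (via 2)
3: 41  (via 9)
1: 44  (via 3)
5: 45  (via 6)
4: 59  (via 9)
Shortest route: 7–8–2–9–4 = 59.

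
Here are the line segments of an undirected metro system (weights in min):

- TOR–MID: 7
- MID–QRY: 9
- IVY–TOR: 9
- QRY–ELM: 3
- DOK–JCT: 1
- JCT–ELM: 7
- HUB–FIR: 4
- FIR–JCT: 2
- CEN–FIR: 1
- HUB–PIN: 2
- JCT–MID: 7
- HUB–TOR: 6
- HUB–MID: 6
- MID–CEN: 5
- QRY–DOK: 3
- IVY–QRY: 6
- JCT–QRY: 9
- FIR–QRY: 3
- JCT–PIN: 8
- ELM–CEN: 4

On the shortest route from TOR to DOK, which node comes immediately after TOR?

Compare a few routes:
TOR → MID → JCT → DOK: 7+7+1 = 15
TOR → HUB → FIR → JCT → DOK: 6+4+2+1 = 13
TOR → HUB → FIR → QRY → DOK: 6+4+3+3 = 16
TOR → MID → CEN → FIR → JCT → DOK: 7+5+1+2+1 = 16
Cheapest is TOR → HUB → FIR → JCT → DOK at 13 min.
So from TOR the first move is to HUB.

HUB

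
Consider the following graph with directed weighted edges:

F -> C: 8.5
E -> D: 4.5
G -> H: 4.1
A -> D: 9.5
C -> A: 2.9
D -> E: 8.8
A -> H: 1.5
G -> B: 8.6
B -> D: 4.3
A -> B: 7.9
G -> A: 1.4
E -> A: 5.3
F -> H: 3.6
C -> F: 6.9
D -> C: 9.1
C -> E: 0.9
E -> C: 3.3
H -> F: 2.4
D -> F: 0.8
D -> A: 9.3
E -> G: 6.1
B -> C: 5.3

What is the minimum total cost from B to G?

12.3

Shortest distances from B:
B: 0
D: 4.3  (via B)
F: 5.1  (via D)
C: 5.3  (via B)
E: 6.2  (via C)
A: 8.2  (via C)
H: 8.7  (via F)
G: 12.3  (via E)
Shortest route: B–C–E–G = 12.3.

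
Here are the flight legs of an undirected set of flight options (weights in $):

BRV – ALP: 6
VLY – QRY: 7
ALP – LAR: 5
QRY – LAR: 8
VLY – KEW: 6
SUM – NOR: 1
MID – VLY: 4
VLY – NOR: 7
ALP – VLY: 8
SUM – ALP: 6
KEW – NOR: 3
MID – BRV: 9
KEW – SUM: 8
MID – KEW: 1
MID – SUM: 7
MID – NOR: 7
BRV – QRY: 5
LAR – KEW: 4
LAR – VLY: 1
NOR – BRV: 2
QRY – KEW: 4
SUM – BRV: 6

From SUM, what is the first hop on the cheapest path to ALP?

ALP

Compare a few routes:
SUM → BRV → ALP: 6+6 = 12
SUM → NOR → BRV → ALP: 1+2+6 = 9
SUM → ALP: 6 = 6
Cheapest is SUM → ALP at $6.
So from SUM the first move is to ALP.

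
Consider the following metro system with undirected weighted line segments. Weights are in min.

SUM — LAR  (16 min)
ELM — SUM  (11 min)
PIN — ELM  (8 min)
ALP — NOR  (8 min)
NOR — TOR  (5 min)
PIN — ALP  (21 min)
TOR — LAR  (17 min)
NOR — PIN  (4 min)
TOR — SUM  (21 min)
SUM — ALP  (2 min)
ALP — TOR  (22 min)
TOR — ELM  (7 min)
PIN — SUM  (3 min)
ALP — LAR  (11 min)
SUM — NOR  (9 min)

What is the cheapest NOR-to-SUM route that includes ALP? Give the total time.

10 min

Shortest NOR→ALP: NOR–ALP = 8
Shortest ALP→SUM: ALP–SUM = 2
Total via ALP: 8 + 2 = 10 min.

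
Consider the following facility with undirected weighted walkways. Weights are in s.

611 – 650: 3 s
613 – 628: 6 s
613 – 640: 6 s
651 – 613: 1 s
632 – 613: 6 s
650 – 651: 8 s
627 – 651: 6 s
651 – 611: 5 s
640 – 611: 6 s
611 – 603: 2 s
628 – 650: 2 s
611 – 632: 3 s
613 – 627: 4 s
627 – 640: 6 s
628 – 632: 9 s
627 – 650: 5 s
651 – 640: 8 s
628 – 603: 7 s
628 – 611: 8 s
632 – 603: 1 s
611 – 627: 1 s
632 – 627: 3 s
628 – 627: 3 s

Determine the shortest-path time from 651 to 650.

8 s

Enumerating some paths:
651 - 613 - 628 - 650: 1+6+2 = 9
651 - 613 - 627 - 650: 1+4+5 = 10
651 - 650: 8 = 8
651 - 613 - 627 - 611 - 650: 1+4+1+3 = 9
The minimum is 8 s via 651 - 650.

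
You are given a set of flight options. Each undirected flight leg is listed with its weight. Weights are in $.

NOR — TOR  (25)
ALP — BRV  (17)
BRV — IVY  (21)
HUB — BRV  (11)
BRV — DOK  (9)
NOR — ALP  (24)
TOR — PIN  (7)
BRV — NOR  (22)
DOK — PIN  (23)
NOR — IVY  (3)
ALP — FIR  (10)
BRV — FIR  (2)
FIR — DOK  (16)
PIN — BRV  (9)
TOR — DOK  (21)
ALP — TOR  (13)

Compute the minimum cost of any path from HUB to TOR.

$27

Compare a few routes:
HUB - BRV - PIN - TOR: 11+9+7 = 27
HUB - BRV - FIR - ALP - TOR: 11+2+10+13 = 36
HUB - BRV - DOK - TOR: 11+9+21 = 41
The minimum is $27 via HUB - BRV - PIN - TOR.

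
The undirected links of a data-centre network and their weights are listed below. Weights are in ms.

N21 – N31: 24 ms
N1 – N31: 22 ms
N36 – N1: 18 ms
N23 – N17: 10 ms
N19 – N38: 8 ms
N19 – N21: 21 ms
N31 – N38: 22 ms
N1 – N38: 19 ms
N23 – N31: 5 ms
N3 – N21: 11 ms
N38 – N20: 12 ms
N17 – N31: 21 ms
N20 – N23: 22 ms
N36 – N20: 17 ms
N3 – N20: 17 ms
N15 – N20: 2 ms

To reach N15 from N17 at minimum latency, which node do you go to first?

Enumerating some paths:
N17 → N31 → N23 → N20 → N15: 21+5+22+2 = 50
N17 → N23 → N31 → N38 → N20 → N15: 10+5+22+12+2 = 51
N17 → N23 → N20 → N15: 10+22+2 = 34
The minimum is 34 ms via N17 → N23 → N20 → N15.
So from N17 the first move is to N23.

N23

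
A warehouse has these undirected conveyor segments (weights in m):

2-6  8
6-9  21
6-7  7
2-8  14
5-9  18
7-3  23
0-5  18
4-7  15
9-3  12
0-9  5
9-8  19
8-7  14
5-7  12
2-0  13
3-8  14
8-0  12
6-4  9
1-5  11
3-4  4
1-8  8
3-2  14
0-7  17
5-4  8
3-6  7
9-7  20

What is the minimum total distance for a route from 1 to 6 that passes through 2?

30 m

Best 1 to 2: 1–8–2 costing 22
Shortest 2→6: 2–6 = 8
Total via 2: 22 + 8 = 30 m.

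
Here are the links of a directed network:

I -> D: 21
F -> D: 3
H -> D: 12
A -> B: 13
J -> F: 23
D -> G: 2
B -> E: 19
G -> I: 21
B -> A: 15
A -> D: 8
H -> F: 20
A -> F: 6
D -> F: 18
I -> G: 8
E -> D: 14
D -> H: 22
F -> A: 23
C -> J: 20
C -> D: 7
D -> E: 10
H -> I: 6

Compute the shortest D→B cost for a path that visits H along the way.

Shortest D→H: D → H = 22
Shortest H→B: H → F → A → B = 56
Total via H: 22 + 56 = 78.

78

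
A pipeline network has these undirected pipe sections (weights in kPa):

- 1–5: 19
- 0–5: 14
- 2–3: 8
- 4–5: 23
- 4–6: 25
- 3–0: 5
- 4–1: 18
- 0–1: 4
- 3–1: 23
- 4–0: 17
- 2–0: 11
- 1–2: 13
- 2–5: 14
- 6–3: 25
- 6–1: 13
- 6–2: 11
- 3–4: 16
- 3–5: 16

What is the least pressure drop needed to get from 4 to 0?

Enumerating some paths:
4 - 3 - 0: 16+5 = 21
4 - 0: 17 = 17
The minimum is 17 kPa via 4 - 0.

17 kPa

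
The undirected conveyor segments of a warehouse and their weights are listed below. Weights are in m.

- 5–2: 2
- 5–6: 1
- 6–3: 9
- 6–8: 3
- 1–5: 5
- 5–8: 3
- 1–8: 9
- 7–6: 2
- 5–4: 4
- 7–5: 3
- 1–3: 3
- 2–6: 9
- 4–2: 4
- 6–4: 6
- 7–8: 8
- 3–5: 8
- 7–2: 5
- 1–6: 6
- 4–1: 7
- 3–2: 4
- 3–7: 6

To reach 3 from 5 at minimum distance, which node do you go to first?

Enumerating some paths:
5 → 2 → 3: 2+4 = 6
5 → 3: 8 = 8
Cheapest is 5 → 2 → 3 at 6 m.
So from 5 the first move is to 2.

2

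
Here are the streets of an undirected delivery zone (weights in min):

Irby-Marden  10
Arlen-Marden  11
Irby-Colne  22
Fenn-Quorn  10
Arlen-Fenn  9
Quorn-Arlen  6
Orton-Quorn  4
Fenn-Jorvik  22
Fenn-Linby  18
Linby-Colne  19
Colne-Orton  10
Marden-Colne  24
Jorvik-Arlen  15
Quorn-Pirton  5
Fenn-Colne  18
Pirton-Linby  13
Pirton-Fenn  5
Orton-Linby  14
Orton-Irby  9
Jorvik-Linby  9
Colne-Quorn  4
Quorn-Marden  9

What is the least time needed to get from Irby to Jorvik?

Candidate routes:
Irby → Orton → Quorn → Arlen → Jorvik: 9+4+6+15 = 34
Irby → Orton → Linby → Jorvik: 9+14+9 = 32
Irby → Marden → Quorn → Arlen → Jorvik: 10+9+6+15 = 40
Irby → Marden → Arlen → Jorvik: 10+11+15 = 36
The minimum is 32 min via Irby → Orton → Linby → Jorvik.

32 min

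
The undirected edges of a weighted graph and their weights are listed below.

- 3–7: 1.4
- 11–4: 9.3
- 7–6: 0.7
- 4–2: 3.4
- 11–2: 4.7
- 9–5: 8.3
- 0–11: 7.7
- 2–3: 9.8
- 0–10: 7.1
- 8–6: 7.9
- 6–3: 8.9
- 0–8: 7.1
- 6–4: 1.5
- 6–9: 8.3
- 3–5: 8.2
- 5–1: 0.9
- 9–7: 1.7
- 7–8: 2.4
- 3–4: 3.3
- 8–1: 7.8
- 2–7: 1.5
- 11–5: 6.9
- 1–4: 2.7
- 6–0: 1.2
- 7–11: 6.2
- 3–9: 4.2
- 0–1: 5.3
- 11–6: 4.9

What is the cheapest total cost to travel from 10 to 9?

Enumerating some paths:
10 → 0 → 6 → 7 → 3 → 9: 7.1+1.2+0.7+1.4+4.2 = 14.6
10 → 0 → 6 → 7 → 9: 7.1+1.2+0.7+1.7 = 10.7
The minimum is 10.7 via 10 → 0 → 6 → 7 → 9.

10.7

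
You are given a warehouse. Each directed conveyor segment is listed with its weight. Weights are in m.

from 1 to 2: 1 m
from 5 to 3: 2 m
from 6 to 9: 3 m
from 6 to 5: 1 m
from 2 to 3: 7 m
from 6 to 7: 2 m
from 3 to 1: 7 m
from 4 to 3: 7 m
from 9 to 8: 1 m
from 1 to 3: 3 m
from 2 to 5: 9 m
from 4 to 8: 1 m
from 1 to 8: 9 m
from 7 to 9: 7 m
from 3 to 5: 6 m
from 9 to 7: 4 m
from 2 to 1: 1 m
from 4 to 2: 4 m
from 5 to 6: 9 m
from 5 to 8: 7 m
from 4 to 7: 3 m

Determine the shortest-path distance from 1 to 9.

21 m

Compare a few routes:
1–2–5–6–9: 1+9+9+3 = 22
1–3–5–6–9: 3+6+9+3 = 21
Cheapest is 1–3–5–6–9 at 21 m.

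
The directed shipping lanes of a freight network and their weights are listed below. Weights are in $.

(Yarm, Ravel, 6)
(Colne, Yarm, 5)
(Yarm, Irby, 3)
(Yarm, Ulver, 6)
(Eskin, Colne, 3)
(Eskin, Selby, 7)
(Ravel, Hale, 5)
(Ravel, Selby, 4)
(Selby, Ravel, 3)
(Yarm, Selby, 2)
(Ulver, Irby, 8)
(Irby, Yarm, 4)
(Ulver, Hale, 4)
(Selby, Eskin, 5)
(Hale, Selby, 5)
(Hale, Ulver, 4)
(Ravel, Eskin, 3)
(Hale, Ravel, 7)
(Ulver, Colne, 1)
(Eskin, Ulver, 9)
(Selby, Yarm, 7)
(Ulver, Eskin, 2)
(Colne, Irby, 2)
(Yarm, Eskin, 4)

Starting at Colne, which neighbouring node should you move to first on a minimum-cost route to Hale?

Enumerating some paths:
Colne–Yarm–Selby–Ravel–Hale: 5+2+3+5 = 15
Colne–Irby–Yarm–Ulver–Hale: 2+4+6+4 = 16
Colne–Irby–Yarm–Selby–Ravel–Hale: 2+4+2+3+5 = 16
The minimum is $15 via Colne–Yarm–Selby–Ravel–Hale.
So from Colne the first move is to Yarm.

Yarm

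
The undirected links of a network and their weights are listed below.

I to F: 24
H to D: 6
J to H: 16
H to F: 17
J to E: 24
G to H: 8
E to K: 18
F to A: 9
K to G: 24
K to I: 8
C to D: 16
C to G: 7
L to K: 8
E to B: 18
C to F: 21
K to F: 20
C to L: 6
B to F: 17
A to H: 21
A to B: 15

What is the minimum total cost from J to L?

37

Compare a few routes:
J → E → K → L: 24+18+8 = 50
J → H → G → K → L: 16+8+24+8 = 56
J → H → D → C → L: 16+6+16+6 = 44
J → H → G → C → L: 16+8+7+6 = 37
The minimum is 37 via J → H → G → C → L.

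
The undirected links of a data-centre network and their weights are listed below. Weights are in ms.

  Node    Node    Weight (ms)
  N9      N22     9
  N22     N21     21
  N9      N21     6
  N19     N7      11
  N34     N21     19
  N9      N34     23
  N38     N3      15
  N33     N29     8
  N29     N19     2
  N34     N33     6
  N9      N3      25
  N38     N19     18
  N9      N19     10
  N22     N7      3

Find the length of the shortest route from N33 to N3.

Candidate routes:
N33 → N34 → N9 → N3: 6+23+25 = 54
N33 → N34 → N21 → N9 → N3: 6+19+6+25 = 56
N33 → N29 → N19 → N38 → N3: 8+2+18+15 = 43
N33 → N29 → N19 → N9 → N3: 8+2+10+25 = 45
The minimum is 43 ms via N33 → N29 → N19 → N38 → N3.

43 ms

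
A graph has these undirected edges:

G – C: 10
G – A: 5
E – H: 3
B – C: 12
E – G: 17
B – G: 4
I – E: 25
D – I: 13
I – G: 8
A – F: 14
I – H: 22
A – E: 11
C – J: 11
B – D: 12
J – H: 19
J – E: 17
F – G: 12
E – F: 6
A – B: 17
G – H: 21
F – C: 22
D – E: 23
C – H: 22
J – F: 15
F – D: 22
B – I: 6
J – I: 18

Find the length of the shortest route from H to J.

19

Enumerating some paths:
H → J: 19 = 19
H → E → F → J: 3+6+15 = 24
H → E → J: 3+17 = 20
H → C → J: 22+11 = 33
The minimum is 19 via H → J.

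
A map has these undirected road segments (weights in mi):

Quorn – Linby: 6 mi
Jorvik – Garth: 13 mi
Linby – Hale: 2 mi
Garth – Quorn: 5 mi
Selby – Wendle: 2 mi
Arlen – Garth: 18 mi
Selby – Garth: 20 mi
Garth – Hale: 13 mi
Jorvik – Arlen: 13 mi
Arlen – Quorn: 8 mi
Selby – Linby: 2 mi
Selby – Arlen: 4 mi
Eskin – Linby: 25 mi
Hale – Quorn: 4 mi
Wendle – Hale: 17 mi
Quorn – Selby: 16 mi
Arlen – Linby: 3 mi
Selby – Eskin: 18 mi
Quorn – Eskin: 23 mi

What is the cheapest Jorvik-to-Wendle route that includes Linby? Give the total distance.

Shortest Jorvik→Linby: Jorvik–Arlen–Linby = 16
Best Linby to Wendle: Linby–Selby–Wendle costing 4
Total via Linby: 16 + 4 = 20 mi.

20 mi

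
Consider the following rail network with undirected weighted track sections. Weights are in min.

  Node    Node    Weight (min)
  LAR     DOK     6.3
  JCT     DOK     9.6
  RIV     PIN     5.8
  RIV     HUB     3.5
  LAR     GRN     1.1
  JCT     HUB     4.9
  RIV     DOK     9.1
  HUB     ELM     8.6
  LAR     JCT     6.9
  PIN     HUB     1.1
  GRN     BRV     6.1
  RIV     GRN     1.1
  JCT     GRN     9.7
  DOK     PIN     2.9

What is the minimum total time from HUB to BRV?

Candidate routes:
HUB - RIV - GRN - BRV: 3.5+1.1+6.1 = 10.7
HUB - JCT - LAR - GRN - BRV: 4.9+6.9+1.1+6.1 = 19
HUB - PIN - RIV - GRN - BRV: 1.1+5.8+1.1+6.1 = 14.1
HUB - PIN - DOK - LAR - GRN - BRV: 1.1+2.9+6.3+1.1+6.1 = 17.5
Cheapest is HUB - RIV - GRN - BRV at 10.7 min.

10.7 min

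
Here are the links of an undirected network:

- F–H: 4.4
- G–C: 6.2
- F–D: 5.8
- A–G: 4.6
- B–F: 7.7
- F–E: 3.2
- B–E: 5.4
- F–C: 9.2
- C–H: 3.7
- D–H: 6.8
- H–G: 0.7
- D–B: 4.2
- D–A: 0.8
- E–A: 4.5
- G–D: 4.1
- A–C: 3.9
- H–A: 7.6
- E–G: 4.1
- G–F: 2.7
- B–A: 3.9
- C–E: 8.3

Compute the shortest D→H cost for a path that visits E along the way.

Shortest D→E: D–A–E = 5.3
Best E to H: E–G–H costing 4.8
Total via E: 5.3 + 4.8 = 10.1.

10.1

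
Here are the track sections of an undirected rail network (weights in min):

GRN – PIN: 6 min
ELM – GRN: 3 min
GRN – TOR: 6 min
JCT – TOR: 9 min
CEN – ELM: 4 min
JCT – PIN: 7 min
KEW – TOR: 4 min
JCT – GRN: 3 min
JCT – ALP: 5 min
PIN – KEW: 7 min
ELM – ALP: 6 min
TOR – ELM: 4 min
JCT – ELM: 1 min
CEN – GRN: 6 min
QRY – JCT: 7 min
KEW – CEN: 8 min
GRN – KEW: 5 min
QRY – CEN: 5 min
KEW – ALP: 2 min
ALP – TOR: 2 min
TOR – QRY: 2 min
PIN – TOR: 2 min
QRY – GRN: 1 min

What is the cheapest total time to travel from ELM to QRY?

4 min

Candidate routes:
ELM - JCT - GRN - QRY: 1+3+1 = 5
ELM - TOR - QRY: 4+2 = 6
ELM - JCT - QRY: 1+7 = 8
ELM - GRN - QRY: 3+1 = 4
The minimum is 4 min via ELM - GRN - QRY.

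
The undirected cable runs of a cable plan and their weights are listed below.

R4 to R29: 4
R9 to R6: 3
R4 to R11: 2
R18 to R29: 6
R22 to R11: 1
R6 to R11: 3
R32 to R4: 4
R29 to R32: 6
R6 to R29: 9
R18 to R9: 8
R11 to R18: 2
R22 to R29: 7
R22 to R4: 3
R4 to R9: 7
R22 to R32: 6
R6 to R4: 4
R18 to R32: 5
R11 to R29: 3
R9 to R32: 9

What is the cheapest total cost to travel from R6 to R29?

6

Settle nodes by increasing distance from R6:
R6: 0
R11: 3  (via R6)
R9: 3  (via R6)
R4: 4  (via R6)
R22: 4  (via R11)
R18: 5  (via R11)
R29: 6  (via R11)
Shortest route: R6–R11–R29 = 6.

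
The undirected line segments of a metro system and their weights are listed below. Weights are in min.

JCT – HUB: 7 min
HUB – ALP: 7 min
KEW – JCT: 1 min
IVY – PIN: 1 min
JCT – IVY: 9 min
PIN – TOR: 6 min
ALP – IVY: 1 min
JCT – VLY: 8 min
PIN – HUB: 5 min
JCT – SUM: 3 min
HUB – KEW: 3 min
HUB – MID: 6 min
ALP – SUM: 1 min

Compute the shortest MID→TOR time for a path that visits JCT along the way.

Best MID to JCT: MID → HUB → KEW → JCT costing 10
Shortest JCT→TOR: JCT → SUM → ALP → IVY → PIN → TOR = 12
Total via JCT: 10 + 12 = 22 min.

22 min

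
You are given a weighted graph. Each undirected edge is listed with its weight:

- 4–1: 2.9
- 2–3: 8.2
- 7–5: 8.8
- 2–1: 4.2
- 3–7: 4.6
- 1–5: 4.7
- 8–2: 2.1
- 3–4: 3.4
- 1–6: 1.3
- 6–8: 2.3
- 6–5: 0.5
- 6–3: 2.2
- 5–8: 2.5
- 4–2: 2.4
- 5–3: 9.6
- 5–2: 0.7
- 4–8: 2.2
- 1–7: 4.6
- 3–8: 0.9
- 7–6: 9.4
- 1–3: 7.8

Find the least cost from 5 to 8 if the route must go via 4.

5.3

Best 5 to 4: 5 → 2 → 4 costing 3.1
Shortest 4→8: 4 → 8 = 2.2
Total via 4: 3.1 + 2.2 = 5.3.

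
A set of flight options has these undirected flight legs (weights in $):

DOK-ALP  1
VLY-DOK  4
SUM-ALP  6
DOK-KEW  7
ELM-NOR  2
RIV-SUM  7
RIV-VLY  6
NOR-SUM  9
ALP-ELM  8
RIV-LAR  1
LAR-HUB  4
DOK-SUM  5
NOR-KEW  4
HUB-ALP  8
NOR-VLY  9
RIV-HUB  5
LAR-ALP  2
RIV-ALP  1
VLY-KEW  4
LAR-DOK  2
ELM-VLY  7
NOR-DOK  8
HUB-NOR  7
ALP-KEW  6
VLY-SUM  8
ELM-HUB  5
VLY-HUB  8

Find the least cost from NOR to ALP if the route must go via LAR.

Shortest NOR→LAR: NOR–DOK–LAR = 10
Shortest LAR→ALP: LAR–ALP = 2
Total via LAR: 10 + 2 = $12.

$12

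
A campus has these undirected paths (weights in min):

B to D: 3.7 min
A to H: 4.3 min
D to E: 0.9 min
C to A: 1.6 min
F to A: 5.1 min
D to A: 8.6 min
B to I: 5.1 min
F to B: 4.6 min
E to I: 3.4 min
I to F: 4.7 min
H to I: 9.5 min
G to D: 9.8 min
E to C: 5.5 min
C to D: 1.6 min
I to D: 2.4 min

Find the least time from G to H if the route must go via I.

21.7 min

Shortest G→I: G → D → I = 12.2
Best I to H: I → H costing 9.5
Total via I: 12.2 + 9.5 = 21.7 min.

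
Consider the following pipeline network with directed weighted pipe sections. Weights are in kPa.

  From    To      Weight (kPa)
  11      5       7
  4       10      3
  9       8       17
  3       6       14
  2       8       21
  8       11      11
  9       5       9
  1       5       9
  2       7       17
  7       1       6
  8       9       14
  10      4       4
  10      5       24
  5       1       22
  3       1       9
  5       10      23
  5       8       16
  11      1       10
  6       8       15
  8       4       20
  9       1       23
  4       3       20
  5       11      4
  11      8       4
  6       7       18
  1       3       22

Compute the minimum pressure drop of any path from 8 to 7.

Running Dijkstra from 8:
8: 0
11: 11  (via 8)
9: 14  (via 8)
5: 18  (via 11)
4: 20  (via 8)
1: 21  (via 11)
10: 23  (via 4)
3: 40  (via 4)
6: 54  (via 3)
7: 72  (via 6)
Shortest route: 8 → 4 → 3 → 6 → 7 = 72 kPa.

72 kPa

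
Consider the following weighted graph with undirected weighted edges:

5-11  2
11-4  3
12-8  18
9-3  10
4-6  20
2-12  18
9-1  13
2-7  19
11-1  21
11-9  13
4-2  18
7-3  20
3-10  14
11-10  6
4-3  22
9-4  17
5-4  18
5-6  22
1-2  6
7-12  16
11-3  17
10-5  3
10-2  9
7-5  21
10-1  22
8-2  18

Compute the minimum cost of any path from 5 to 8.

Settle nodes by increasing distance from 5:
5: 0
11: 2  (via 5)
10: 3  (via 5)
4: 5  (via 11)
2: 12  (via 10)
9: 15  (via 11)
3: 17  (via 10)
1: 18  (via 2)
7: 21  (via 5)
6: 22  (via 5)
8: 30  (via 2)
Shortest route: 5 → 10 → 2 → 8 = 30.

30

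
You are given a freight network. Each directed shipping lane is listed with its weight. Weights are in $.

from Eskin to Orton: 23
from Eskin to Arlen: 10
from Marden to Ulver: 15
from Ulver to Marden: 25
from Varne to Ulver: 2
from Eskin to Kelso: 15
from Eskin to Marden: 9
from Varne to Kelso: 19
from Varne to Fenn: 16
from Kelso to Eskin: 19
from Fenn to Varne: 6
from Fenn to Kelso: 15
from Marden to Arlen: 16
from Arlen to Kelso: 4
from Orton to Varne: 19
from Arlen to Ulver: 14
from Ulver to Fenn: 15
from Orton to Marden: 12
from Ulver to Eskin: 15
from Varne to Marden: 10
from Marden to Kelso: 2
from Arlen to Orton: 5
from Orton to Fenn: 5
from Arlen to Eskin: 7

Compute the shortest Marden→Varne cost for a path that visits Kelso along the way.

$47

Best Marden to Kelso: Marden–Kelso costing 2
Best Kelso to Varne: Kelso–Eskin–Arlen–Orton–Fenn–Varne costing 45
Total via Kelso: 2 + 45 = $47.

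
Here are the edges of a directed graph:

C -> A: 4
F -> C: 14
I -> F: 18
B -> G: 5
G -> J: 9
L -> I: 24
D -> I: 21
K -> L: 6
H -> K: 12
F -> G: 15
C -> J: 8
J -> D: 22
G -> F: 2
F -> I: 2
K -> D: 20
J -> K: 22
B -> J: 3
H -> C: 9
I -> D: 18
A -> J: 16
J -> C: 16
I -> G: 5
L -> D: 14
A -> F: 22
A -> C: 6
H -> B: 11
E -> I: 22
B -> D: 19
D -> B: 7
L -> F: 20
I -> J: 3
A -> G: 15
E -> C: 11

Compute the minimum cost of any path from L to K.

46

Enumerating some paths:
L–D–B–J–K: 14+7+3+22 = 46
L–F–I–J–K: 20+2+3+22 = 47
The minimum is 46 via L–D–B–J–K.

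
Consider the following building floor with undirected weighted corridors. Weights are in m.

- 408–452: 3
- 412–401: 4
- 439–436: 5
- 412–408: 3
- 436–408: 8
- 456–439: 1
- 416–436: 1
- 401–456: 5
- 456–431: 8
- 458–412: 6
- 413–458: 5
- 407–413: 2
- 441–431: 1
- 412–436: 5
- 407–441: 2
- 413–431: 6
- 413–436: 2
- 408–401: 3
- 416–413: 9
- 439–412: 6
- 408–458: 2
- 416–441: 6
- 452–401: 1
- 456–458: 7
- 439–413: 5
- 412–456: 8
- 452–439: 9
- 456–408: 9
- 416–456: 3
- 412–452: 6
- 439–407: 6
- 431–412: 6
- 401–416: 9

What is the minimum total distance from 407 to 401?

12 m

Running Dijkstra from 407:
407: 0
413: 2  (via 407)
441: 2  (via 407)
431: 3  (via 441)
436: 4  (via 413)
416: 5  (via 436)
439: 6  (via 407)
456: 7  (via 439)
458: 7  (via 413)
408: 9  (via 458)
412: 9  (via 431)
452: 12  (via 408)
401: 12  (via 456)
Shortest route: 407–439–456–401 = 12 m.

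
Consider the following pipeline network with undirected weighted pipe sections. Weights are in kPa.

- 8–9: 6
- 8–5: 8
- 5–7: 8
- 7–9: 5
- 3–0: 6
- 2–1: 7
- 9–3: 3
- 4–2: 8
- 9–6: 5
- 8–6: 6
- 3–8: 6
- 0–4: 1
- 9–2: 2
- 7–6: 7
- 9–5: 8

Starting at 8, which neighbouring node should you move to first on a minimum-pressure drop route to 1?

Candidate routes:
8 - 9 - 2 - 1: 6+2+7 = 15
8 - 3 - 9 - 2 - 1: 6+3+2+7 = 18
Cheapest is 8 - 9 - 2 - 1 at 15 kPa.
So from 8 the first move is to 9.

9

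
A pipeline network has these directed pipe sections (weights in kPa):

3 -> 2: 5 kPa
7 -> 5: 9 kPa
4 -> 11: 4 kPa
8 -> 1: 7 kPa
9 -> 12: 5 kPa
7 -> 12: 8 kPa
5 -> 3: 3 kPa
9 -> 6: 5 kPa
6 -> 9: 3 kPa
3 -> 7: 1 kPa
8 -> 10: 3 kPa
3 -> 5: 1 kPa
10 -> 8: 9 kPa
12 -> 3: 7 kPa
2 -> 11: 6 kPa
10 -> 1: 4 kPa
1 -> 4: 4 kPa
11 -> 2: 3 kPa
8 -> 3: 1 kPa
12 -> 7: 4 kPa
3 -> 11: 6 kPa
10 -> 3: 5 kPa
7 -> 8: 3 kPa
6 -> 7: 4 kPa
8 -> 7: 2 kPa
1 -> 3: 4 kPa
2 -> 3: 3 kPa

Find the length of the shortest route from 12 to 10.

10 kPa

Enumerating some paths:
12 → 3 → 7 → 8 → 10: 7+1+3+3 = 14
12 → 7 → 8 → 10: 4+3+3 = 10
Cheapest is 12 → 7 → 8 → 10 at 10 kPa.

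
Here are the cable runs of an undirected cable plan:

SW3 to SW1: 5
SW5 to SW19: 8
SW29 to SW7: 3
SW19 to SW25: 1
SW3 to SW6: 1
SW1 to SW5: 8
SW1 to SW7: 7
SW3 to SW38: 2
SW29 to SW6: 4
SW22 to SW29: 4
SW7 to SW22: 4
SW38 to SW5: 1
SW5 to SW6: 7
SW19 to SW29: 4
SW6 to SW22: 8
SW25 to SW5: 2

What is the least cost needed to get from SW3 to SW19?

Enumerating some paths:
SW3 - SW6 - SW29 - SW19: 1+4+4 = 9
SW3 - SW6 - SW5 - SW25 - SW19: 1+7+2+1 = 11
SW3 - SW38 - SW5 - SW25 - SW19: 2+1+2+1 = 6
The minimum is 6 via SW3 - SW38 - SW5 - SW25 - SW19.

6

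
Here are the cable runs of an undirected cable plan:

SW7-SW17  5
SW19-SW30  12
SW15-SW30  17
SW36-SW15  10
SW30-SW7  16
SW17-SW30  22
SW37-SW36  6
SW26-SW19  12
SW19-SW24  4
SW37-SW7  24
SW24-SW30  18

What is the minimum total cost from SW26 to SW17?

45

Running Dijkstra from SW26:
SW26: 0
SW19: 12  (via SW26)
SW24: 16  (via SW19)
SW30: 24  (via SW19)
SW7: 40  (via SW30)
SW15: 41  (via SW30)
SW17: 45  (via SW7)
Shortest route: SW26 → SW19 → SW30 → SW7 → SW17 = 45.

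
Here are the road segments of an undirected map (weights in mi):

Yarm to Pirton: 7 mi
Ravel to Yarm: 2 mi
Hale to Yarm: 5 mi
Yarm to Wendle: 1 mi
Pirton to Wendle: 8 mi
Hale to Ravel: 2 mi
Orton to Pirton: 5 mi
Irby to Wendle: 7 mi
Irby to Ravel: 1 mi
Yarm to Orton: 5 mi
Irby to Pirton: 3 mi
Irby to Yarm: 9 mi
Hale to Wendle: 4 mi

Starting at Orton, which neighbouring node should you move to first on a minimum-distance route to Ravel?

Compare a few routes:
Orton - Yarm - Ravel: 5+2 = 7
Orton - Pirton - Irby - Ravel: 5+3+1 = 9
The minimum is 7 mi via Orton - Yarm - Ravel.
So from Orton the first move is to Yarm.

Yarm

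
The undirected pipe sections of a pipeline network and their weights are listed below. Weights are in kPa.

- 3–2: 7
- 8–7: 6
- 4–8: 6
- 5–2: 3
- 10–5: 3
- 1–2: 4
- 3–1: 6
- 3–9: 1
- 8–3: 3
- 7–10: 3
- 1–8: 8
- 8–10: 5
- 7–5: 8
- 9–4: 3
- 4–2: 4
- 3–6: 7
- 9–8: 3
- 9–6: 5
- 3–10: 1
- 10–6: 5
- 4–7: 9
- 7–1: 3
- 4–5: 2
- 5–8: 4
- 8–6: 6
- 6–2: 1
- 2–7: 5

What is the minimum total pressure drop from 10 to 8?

Compare a few routes:
10–8: 5 = 5
10–3–8: 1+3 = 4
10–5–8: 3+4 = 7
10–3–9–8: 1+1+3 = 5
Cheapest is 10–3–8 at 4 kPa.

4 kPa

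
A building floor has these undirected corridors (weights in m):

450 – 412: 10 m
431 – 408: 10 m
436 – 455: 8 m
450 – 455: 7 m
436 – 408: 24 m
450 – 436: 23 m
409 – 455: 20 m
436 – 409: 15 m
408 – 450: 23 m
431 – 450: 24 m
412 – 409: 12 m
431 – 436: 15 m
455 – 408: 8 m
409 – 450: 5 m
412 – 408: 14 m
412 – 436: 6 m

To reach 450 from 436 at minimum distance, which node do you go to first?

Enumerating some paths:
436 - 409 - 450: 15+5 = 20
436 - 455 - 450: 8+7 = 15
436 - 412 - 450: 6+10 = 16
The minimum is 15 m via 436 - 455 - 450.
So from 436 the first move is to 455.

455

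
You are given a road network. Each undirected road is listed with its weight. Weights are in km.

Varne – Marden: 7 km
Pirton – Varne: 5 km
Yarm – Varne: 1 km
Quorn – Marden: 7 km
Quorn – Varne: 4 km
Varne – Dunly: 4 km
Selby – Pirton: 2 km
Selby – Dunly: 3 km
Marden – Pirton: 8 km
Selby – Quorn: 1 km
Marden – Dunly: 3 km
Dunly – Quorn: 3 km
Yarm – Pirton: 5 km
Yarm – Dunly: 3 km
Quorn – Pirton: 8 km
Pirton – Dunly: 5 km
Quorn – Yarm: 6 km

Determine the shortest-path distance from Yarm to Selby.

6 km

Candidate routes:
Yarm - Dunly - Quorn - Selby: 3+3+1 = 7
Yarm - Dunly - Selby: 3+3 = 6
Yarm - Quorn - Selby: 6+1 = 7
Cheapest is Yarm - Dunly - Selby at 6 km.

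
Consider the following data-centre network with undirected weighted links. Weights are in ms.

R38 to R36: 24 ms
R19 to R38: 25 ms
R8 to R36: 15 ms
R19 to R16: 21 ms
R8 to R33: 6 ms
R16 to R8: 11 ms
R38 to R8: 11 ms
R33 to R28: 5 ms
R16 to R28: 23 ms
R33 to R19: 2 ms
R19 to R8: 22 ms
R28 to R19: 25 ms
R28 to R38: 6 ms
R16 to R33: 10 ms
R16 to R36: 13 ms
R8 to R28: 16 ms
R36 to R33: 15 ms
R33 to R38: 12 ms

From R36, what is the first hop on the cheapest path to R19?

Enumerating some paths:
R36–R16–R8–R33–R19: 13+11+6+2 = 32
R36–R8–R33–R19: 15+6+2 = 23
R36–R33–R19: 15+2 = 17
R36–R16–R33–R19: 13+10+2 = 25
Cheapest is R36–R33–R19 at 17 ms.
So from R36 the first move is to R33.

R33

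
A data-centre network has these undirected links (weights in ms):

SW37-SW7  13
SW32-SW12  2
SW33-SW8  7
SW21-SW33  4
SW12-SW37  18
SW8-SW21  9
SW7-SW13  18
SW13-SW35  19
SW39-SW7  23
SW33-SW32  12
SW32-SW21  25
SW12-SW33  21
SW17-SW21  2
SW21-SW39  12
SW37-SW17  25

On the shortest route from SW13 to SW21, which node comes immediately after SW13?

Candidate routes:
SW13 - SW7 - SW39 - SW21: 18+23+12 = 53
SW13 - SW7 - SW37 - SW17 - SW21: 18+13+25+2 = 58
Cheapest is SW13 - SW7 - SW39 - SW21 at 53 ms.
So from SW13 the first move is to SW7.

SW7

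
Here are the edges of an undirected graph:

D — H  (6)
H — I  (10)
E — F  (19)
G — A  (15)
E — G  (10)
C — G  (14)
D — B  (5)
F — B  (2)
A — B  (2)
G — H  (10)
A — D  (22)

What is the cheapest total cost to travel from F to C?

33

Running Dijkstra from F:
F: 0
B: 2  (via F)
A: 4  (via B)
D: 7  (via B)
H: 13  (via D)
E: 19  (via F)
G: 19  (via A)
I: 23  (via H)
C: 33  (via G)
Shortest route: F–B–A–G–C = 33.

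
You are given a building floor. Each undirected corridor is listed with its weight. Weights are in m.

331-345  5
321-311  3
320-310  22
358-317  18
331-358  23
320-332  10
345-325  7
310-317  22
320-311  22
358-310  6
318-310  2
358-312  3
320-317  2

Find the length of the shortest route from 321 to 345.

73 m

Enumerating some paths:
321 - 311 - 320 - 317 - 358 - 331 - 345: 3+22+2+18+23+5 = 73
321 - 311 - 320 - 310 - 358 - 331 - 345: 3+22+22+6+23+5 = 81
Cheapest is 321 - 311 - 320 - 317 - 358 - 331 - 345 at 73 m.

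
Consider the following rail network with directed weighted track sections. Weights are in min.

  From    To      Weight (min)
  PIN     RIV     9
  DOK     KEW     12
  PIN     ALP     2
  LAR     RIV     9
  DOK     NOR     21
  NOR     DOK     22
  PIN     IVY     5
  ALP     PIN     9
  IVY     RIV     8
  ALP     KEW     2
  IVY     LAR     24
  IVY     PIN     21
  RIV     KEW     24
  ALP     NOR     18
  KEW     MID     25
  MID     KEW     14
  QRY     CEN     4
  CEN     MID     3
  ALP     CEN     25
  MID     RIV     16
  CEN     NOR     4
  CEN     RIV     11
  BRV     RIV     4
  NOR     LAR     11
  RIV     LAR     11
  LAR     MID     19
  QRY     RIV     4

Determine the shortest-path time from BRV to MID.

34 min

Candidate routes:
BRV - RIV - LAR - MID: 4+11+19 = 34
BRV - RIV - KEW - MID: 4+24+25 = 53
Cheapest is BRV - RIV - LAR - MID at 34 min.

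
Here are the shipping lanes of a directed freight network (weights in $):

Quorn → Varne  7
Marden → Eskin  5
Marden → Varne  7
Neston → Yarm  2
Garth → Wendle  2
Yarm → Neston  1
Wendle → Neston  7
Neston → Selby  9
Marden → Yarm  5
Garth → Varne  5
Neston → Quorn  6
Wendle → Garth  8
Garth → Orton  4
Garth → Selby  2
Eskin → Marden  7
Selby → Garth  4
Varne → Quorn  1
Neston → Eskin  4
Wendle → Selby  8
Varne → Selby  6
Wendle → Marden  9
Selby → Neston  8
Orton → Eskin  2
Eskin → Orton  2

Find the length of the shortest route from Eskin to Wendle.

Shortest distances from Eskin:
Eskin: 0
Orton: 2  (via Eskin)
Marden: 7  (via Eskin)
Yarm: 12  (via Marden)
Neston: 13  (via Yarm)
Varne: 14  (via Marden)
Quorn: 15  (via Varne)
Selby: 20  (via Varne)
Garth: 24  (via Selby)
Wendle: 26  (via Garth)
Shortest route: Eskin–Marden–Varne–Selby–Garth–Wendle = $26.

$26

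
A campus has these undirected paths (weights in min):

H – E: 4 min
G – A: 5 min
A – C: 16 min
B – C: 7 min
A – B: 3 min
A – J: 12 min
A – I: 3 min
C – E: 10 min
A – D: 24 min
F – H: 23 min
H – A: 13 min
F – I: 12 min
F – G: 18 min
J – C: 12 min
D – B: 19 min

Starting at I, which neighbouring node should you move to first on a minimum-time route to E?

A

Enumerating some paths:
I → A → J → C → E: 3+12+12+10 = 37
I → A → C → E: 3+16+10 = 29
I → A → B → C → E: 3+3+7+10 = 23
I → A → H → E: 3+13+4 = 20
The minimum is 20 min via I → A → H → E.
So from I the first move is to A.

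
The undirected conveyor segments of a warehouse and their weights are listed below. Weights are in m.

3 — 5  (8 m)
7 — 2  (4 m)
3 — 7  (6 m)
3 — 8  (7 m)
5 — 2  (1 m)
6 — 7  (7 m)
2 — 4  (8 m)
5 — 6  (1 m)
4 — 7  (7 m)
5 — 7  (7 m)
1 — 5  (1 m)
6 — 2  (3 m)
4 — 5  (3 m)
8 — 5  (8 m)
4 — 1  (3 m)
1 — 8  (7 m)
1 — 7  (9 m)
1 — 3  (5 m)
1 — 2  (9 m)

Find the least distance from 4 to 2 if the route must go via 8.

Shortest 4→8: 4–1–8 = 10
Shortest 8→2: 8–5–2 = 9
Total via 8: 10 + 9 = 19 m.

19 m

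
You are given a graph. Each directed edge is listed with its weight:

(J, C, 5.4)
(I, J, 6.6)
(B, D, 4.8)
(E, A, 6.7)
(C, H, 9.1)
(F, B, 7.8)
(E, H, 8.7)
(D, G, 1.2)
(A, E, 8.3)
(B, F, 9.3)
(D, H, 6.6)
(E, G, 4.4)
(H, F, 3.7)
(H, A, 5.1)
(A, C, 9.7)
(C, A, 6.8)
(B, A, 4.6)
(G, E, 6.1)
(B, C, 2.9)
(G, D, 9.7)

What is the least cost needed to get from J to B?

Shortest distances from J:
J: 0
C: 5.4  (via J)
A: 12.2  (via C)
H: 14.5  (via C)
F: 18.2  (via H)
E: 20.5  (via A)
G: 24.9  (via E)
B: 26  (via F)
Shortest route: J–C–H–F–B = 26.

26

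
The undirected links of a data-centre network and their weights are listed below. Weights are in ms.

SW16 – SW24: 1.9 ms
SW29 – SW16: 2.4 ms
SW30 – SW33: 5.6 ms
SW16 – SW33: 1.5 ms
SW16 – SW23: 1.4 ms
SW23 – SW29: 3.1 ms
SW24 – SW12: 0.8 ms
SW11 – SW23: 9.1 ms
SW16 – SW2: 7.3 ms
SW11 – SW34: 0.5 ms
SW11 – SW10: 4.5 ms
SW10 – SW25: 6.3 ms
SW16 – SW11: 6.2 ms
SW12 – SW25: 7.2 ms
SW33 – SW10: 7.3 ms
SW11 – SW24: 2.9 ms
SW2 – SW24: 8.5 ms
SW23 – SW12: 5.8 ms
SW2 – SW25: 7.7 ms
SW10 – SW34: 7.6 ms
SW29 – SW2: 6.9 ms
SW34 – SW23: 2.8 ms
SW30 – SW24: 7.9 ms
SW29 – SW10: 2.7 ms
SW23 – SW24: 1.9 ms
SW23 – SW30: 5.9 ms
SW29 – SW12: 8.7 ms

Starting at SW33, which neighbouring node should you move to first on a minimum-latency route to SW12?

SW16

Candidate routes:
SW33 → SW16 → SW24 → SW12: 1.5+1.9+0.8 = 4.2
SW33 → SW16 → SW23 → SW12: 1.5+1.4+5.8 = 8.7
SW33 → SW16 → SW23 → SW24 → SW12: 1.5+1.4+1.9+0.8 = 5.6
SW33 → SW16 → SW29 → SW23 → SW24 → SW12: 1.5+2.4+3.1+1.9+0.8 = 9.7
Cheapest is SW33 → SW16 → SW24 → SW12 at 4.2 ms.
So from SW33 the first move is to SW16.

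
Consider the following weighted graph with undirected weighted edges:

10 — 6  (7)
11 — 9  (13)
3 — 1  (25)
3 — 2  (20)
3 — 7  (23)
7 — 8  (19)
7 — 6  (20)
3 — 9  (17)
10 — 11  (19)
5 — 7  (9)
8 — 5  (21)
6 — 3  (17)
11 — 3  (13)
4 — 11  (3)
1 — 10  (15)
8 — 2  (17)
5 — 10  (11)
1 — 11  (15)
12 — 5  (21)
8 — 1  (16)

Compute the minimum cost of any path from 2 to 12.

59

Running Dijkstra from 2:
2: 0
8: 17  (via 2)
3: 20  (via 2)
1: 33  (via 8)
11: 33  (via 3)
4: 36  (via 11)
7: 36  (via 8)
6: 37  (via 3)
9: 37  (via 3)
5: 38  (via 8)
10: 44  (via 6)
12: 59  (via 5)
Shortest route: 2–8–5–12 = 59.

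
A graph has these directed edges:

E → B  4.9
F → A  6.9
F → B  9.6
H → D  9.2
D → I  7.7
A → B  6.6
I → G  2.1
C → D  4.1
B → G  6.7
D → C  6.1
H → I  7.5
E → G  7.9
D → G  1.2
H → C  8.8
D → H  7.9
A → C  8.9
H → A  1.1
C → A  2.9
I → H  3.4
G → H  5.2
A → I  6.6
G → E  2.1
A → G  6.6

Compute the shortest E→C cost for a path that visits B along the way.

25.6

Shortest E→B: E–B = 4.9
Shortest B→C: B–G–H–C = 20.7
Total via B: 4.9 + 20.7 = 25.6.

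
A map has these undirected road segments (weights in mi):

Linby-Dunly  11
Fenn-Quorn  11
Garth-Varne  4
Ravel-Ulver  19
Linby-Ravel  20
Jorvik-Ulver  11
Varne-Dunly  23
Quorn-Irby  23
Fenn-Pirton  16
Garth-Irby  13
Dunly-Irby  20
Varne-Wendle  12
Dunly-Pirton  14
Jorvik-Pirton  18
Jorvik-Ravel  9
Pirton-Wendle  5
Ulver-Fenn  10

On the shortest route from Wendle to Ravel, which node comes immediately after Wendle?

Pirton

Candidate routes:
Wendle–Pirton–Dunly–Linby–Ravel: 5+14+11+20 = 50
Wendle–Pirton–Fenn–Ulver–Jorvik–Ravel: 5+16+10+11+9 = 51
Wendle–Pirton–Jorvik–Ravel: 5+18+9 = 32
Wendle–Pirton–Fenn–Ulver–Ravel: 5+16+10+19 = 50
Cheapest is Wendle–Pirton–Jorvik–Ravel at 32 mi.
So from Wendle the first move is to Pirton.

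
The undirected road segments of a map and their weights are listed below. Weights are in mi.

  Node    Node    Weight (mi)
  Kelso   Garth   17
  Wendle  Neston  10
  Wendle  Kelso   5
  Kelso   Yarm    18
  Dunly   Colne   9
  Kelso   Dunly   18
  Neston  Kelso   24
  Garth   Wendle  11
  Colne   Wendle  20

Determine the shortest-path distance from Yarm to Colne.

Running Dijkstra from Yarm:
Yarm: 0
Kelso: 18  (via Yarm)
Wendle: 23  (via Kelso)
Neston: 33  (via Wendle)
Garth: 34  (via Wendle)
Dunly: 36  (via Kelso)
Colne: 43  (via Wendle)
Shortest route: Yarm → Kelso → Wendle → Colne = 43 mi.

43 mi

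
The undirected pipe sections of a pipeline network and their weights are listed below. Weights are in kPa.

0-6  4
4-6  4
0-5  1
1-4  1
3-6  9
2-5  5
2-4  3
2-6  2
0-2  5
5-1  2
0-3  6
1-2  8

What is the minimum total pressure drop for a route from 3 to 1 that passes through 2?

Best 3 to 2: 3–0–2 costing 11
Shortest 2→1: 2–4–1 = 4
Total via 2: 11 + 4 = 15 kPa.

15 kPa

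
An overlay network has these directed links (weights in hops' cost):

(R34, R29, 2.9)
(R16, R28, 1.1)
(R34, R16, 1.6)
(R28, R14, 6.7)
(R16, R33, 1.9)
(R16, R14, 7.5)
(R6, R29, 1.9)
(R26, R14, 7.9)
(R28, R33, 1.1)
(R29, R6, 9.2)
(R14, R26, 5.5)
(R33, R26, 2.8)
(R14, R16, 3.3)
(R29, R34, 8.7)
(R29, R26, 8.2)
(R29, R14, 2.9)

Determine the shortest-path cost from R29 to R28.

Compare a few routes:
R29 - R14 - R16 - R28: 2.9+3.3+1.1 = 7.3
R29 - R34 - R16 - R28: 8.7+1.6+1.1 = 11.4
Cheapest is R29 - R14 - R16 - R28 at 7.3 hops' cost.

7.3 hops' cost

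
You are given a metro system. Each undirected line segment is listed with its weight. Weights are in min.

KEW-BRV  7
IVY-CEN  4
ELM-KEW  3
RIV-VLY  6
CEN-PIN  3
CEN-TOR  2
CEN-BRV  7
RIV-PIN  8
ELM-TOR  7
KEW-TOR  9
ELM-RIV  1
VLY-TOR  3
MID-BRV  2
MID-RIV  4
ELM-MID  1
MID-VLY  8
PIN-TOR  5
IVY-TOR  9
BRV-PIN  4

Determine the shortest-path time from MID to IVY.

13 min

Running Dijkstra from MID:
MID: 0
ELM: 1  (via MID)
RIV: 2  (via ELM)
BRV: 2  (via MID)
KEW: 4  (via ELM)
PIN: 6  (via BRV)
VLY: 8  (via MID)
TOR: 8  (via ELM)
CEN: 9  (via BRV)
IVY: 13  (via CEN)
Shortest route: MID–BRV–CEN–IVY = 13 min.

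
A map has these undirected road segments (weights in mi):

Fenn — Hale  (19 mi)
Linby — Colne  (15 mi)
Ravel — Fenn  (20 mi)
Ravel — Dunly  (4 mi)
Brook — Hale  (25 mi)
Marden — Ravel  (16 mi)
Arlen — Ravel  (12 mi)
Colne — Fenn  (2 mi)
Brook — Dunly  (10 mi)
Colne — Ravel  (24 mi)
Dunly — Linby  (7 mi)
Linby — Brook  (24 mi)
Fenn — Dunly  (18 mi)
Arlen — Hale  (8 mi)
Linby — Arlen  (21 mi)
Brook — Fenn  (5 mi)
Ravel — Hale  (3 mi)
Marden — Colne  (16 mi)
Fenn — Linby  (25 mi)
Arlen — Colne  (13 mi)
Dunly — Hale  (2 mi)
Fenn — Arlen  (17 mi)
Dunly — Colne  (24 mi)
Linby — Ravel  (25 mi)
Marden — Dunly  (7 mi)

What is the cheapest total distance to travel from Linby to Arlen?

17 mi

Shortest distances from Linby:
Linby: 0
Dunly: 7  (via Linby)
Hale: 9  (via Dunly)
Ravel: 11  (via Dunly)
Marden: 14  (via Dunly)
Colne: 15  (via Linby)
Fenn: 17  (via Colne)
Arlen: 17  (via Hale)
Shortest route: Linby → Dunly → Hale → Arlen = 17 mi.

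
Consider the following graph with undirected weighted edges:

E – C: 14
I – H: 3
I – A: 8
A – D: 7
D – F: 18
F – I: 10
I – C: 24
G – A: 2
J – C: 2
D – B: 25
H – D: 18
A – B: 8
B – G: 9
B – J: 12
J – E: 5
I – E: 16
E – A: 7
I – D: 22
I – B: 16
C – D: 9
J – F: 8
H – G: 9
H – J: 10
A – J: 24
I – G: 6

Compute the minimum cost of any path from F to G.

Enumerating some paths:
F → I → G: 10+6 = 16
F → I → H → G: 10+3+9 = 22
F → J → E → A → G: 8+5+7+2 = 22
F → I → A → G: 10+8+2 = 20
Cheapest is F → I → G at 16.

16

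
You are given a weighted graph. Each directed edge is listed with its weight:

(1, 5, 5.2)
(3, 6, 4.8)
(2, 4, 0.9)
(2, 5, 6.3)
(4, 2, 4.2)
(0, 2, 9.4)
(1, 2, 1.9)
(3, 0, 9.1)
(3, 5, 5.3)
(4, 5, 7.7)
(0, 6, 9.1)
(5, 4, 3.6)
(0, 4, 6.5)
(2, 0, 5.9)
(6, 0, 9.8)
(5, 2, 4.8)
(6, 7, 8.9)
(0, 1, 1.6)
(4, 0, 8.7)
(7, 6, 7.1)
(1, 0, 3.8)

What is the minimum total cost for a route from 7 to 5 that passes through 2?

26.7

Best 7 to 2: 7 → 6 → 0 → 1 → 2 costing 20.4
Shortest 2→5: 2 → 5 = 6.3
Total via 2: 20.4 + 6.3 = 26.7.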